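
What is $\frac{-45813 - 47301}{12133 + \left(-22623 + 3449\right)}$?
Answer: $\frac{31038}{2347} \approx 13.225$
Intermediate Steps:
$\frac{-45813 - 47301}{12133 + \left(-22623 + 3449\right)} = - \frac{93114}{12133 - 19174} = - \frac{93114}{-7041} = \left(-93114\right) \left(- \frac{1}{7041}\right) = \frac{31038}{2347}$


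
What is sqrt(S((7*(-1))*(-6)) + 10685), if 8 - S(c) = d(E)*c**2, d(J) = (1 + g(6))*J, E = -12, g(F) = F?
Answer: sqrt(158869) ≈ 398.58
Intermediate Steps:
d(J) = 7*J (d(J) = (1 + 6)*J = 7*J)
S(c) = 8 + 84*c**2 (S(c) = 8 - 7*(-12)*c**2 = 8 - (-84)*c**2 = 8 + 84*c**2)
sqrt(S((7*(-1))*(-6)) + 10685) = sqrt((8 + 84*((7*(-1))*(-6))**2) + 10685) = sqrt((8 + 84*(-7*(-6))**2) + 10685) = sqrt((8 + 84*42**2) + 10685) = sqrt((8 + 84*1764) + 10685) = sqrt((8 + 148176) + 10685) = sqrt(148184 + 10685) = sqrt(158869)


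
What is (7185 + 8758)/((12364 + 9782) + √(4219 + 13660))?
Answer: 353073678/490427437 - 15943*√17879/490427437 ≈ 0.71558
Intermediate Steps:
(7185 + 8758)/((12364 + 9782) + √(4219 + 13660)) = 15943/(22146 + √17879)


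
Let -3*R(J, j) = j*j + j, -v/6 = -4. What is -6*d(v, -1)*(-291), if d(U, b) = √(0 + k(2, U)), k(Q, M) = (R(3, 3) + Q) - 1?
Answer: 1746*I*√3 ≈ 3024.2*I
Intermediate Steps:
v = 24 (v = -6*(-4) = 24)
R(J, j) = -j/3 - j²/3 (R(J, j) = -(j*j + j)/3 = -(j² + j)/3 = -(j + j²)/3 = -j/3 - j²/3)
k(Q, M) = -5 + Q (k(Q, M) = (-⅓*3*(1 + 3) + Q) - 1 = (-⅓*3*4 + Q) - 1 = (-4 + Q) - 1 = -5 + Q)
d(U, b) = I*√3 (d(U, b) = √(0 + (-5 + 2)) = √(0 - 3) = √(-3) = I*√3)
-6*d(v, -1)*(-291) = -6*I*√3*(-291) = -(-1746)*I*√3 = 1746*I*√3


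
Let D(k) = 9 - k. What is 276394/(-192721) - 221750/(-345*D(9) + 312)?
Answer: -21411058339/30064476 ≈ -712.17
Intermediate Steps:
276394/(-192721) - 221750/(-345*D(9) + 312) = 276394/(-192721) - 221750/(-345*(9 - 1*9) + 312) = 276394*(-1/192721) - 221750/(-345*(9 - 9) + 312) = -276394/192721 - 221750/(-345*0 + 312) = -276394/192721 - 221750/(0 + 312) = -276394/192721 - 221750/312 = -276394/192721 - 221750*1/312 = -276394/192721 - 110875/156 = -21411058339/30064476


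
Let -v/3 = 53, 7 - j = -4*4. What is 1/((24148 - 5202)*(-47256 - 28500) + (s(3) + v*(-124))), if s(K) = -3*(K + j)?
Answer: -1/1435253538 ≈ -6.9674e-10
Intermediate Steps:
j = 23 (j = 7 - (-4)*4 = 7 - 1*(-16) = 7 + 16 = 23)
v = -159 (v = -3*53 = -159)
s(K) = -69 - 3*K (s(K) = -3*(K + 23) = -3*(23 + K) = -69 - 3*K)
1/((24148 - 5202)*(-47256 - 28500) + (s(3) + v*(-124))) = 1/((24148 - 5202)*(-47256 - 28500) + ((-69 - 3*3) - 159*(-124))) = 1/(18946*(-75756) + ((-69 - 9) + 19716)) = 1/(-1435273176 + (-78 + 19716)) = 1/(-1435273176 + 19638) = 1/(-1435253538) = -1/1435253538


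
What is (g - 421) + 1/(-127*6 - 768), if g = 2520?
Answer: 3211469/1530 ≈ 2099.0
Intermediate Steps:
(g - 421) + 1/(-127*6 - 768) = (2520 - 421) + 1/(-127*6 - 768) = 2099 + 1/(-762 - 768) = 2099 + 1/(-1530) = 2099 - 1/1530 = 3211469/1530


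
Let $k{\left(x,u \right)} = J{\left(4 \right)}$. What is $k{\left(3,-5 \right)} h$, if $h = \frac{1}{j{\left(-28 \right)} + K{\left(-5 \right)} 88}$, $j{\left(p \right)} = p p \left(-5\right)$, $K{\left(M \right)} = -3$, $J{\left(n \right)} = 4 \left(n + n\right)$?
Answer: $- \frac{4}{523} \approx -0.0076482$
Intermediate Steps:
$J{\left(n \right)} = 8 n$ ($J{\left(n \right)} = 4 \cdot 2 n = 8 n$)
$k{\left(x,u \right)} = 32$ ($k{\left(x,u \right)} = 8 \cdot 4 = 32$)
$j{\left(p \right)} = - 5 p^{2}$ ($j{\left(p \right)} = p^{2} \left(-5\right) = - 5 p^{2}$)
$h = - \frac{1}{4184}$ ($h = \frac{1}{- 5 \left(-28\right)^{2} - 264} = \frac{1}{\left(-5\right) 784 - 264} = \frac{1}{-3920 - 264} = \frac{1}{-4184} = - \frac{1}{4184} \approx -0.00023901$)
$k{\left(3,-5 \right)} h = 32 \left(- \frac{1}{4184}\right) = - \frac{4}{523}$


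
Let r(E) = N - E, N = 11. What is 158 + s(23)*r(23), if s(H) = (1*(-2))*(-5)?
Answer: 38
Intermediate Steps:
r(E) = 11 - E
s(H) = 10 (s(H) = -2*(-5) = 10)
158 + s(23)*r(23) = 158 + 10*(11 - 1*23) = 158 + 10*(11 - 23) = 158 + 10*(-12) = 158 - 120 = 38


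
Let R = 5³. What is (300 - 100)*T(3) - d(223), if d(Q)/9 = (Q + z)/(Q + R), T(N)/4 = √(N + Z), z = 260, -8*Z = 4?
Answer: -1449/116 + 400*√10 ≈ 1252.4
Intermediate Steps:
Z = -½ (Z = -⅛*4 = -½ ≈ -0.50000)
R = 125
T(N) = 4*√(-½ + N) (T(N) = 4*√(N - ½) = 4*√(-½ + N))
d(Q) = 9*(260 + Q)/(125 + Q) (d(Q) = 9*((Q + 260)/(Q + 125)) = 9*((260 + Q)/(125 + Q)) = 9*(260 + Q)/(125 + Q))
(300 - 100)*T(3) - d(223) = (300 - 100)*(2*√(-2 + 4*3)) - 9*(260 + 223)/(125 + 223) = 200*(2*√(-2 + 12)) - 9*483/348 = 200*(2*√10) - 9*483/348 = 400*√10 - 1*1449/116 = 400*√10 - 1449/116 = -1449/116 + 400*√10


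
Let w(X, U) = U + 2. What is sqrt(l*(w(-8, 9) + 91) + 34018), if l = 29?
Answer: 4*sqrt(2311) ≈ 192.29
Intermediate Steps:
w(X, U) = 2 + U
sqrt(l*(w(-8, 9) + 91) + 34018) = sqrt(29*((2 + 9) + 91) + 34018) = sqrt(29*(11 + 91) + 34018) = sqrt(29*102 + 34018) = sqrt(2958 + 34018) = sqrt(36976) = 4*sqrt(2311)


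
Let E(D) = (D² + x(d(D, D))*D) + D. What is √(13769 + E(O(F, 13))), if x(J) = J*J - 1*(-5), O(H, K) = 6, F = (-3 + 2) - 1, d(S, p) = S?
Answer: √14057 ≈ 118.56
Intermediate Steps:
F = -2 (F = -1 - 1 = -2)
x(J) = 5 + J² (x(J) = J² + 5 = 5 + J²)
E(D) = D + D² + D*(5 + D²) (E(D) = (D² + (5 + D²)*D) + D = (D² + D*(5 + D²)) + D = D + D² + D*(5 + D²))
√(13769 + E(O(F, 13))) = √(13769 + 6*(6 + 6 + 6²)) = √(13769 + 6*(6 + 6 + 36)) = √(13769 + 6*48) = √(13769 + 288) = √14057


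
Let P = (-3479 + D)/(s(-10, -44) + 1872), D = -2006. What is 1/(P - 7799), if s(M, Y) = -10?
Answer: -1862/14527223 ≈ -0.00012817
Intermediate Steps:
P = -5485/1862 (P = (-3479 - 2006)/(-10 + 1872) = -5485/1862 ≈ -2.9458)
1/(P - 7799) = 1/(-5485/1862 - 7799) = 1/(-14527223/1862) = -1862/14527223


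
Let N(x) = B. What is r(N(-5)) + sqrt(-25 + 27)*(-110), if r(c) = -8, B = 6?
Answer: -8 - 110*sqrt(2) ≈ -163.56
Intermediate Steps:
N(x) = 6
r(N(-5)) + sqrt(-25 + 27)*(-110) = -8 + sqrt(-25 + 27)*(-110) = -8 + sqrt(2)*(-110) = -8 - 110*sqrt(2)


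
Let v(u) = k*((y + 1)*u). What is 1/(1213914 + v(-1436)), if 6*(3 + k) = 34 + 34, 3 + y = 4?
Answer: 3/3569942 ≈ 8.4035e-7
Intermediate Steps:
y = 1 (y = -3 + 4 = 1)
k = 25/3 (k = -3 + (34 + 34)/6 = -3 + (⅙)*68 = -3 + 34/3 = 25/3 ≈ 8.3333)
v(u) = 50*u/3 (v(u) = 25*((1 + 1)*u)/3 = 25*(2*u)/3 = 50*u/3)
1/(1213914 + v(-1436)) = 1/(1213914 + (50/3)*(-1436)) = 1/(1213914 - 71800/3) = 1/(3569942/3) = 3/3569942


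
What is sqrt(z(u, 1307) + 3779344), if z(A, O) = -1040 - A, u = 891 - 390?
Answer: sqrt(3777803) ≈ 1943.7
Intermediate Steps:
u = 501
sqrt(z(u, 1307) + 3779344) = sqrt((-1040 - 1*501) + 3779344) = sqrt((-1040 - 501) + 3779344) = sqrt(-1541 + 3779344) = sqrt(3777803)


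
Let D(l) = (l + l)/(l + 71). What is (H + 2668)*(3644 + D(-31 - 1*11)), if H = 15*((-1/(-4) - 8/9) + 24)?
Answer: 32971102/3 ≈ 1.0990e+7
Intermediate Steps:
D(l) = 2*l/(71 + l) (D(l) = (2*l)/(71 + l) = 2*l/(71 + l))
H = 4205/12 (H = 15*((-1*(-1/4) - 8*1/9) + 24) = 15*((1/4 - 8/9) + 24) = 15*(-23/36 + 24) = 15*(841/36) = 4205/12 ≈ 350.42)
(H + 2668)*(3644 + D(-31 - 1*11)) = (4205/12 + 2668)*(3644 + 2*(-31 - 1*11)/(71 + (-31 - 1*11))) = 36221*(3644 + 2*(-31 - 11)/(71 + (-31 - 11)))/12 = 36221*(3644 + 2*(-42)/(71 - 42))/12 = 36221*(3644 + 2*(-42)/29)/12 = 36221*(3644 + 2*(-42)*(1/29))/12 = 36221*(3644 - 84/29)/12 = (36221/12)*(105592/29) = 32971102/3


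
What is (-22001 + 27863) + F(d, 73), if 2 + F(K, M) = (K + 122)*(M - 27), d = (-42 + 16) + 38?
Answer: 12024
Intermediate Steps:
d = 12 (d = -26 + 38 = 12)
F(K, M) = -2 + (-27 + M)*(122 + K) (F(K, M) = -2 + (K + 122)*(M - 27) = -2 + (122 + K)*(-27 + M) = -2 + (-27 + M)*(122 + K))
(-22001 + 27863) + F(d, 73) = (-22001 + 27863) + (-3296 - 27*12 + 122*73 + 12*73) = 5862 + (-3296 - 324 + 8906 + 876) = 5862 + 6162 = 12024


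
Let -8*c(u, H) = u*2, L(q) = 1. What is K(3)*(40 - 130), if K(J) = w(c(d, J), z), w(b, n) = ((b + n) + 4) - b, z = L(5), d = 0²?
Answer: -450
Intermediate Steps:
d = 0
c(u, H) = -u/4 (c(u, H) = -u*2/8 = -u/4)
z = 1
w(b, n) = 4 + n (w(b, n) = (4 + b + n) - b = 4 + n)
K(J) = 5 (K(J) = 4 + 1 = 5)
K(3)*(40 - 130) = 5*(40 - 130) = 5*(-90) = -450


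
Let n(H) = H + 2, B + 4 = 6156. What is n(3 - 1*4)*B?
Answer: 6152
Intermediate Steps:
B = 6152 (B = -4 + 6156 = 6152)
n(H) = 2 + H
n(3 - 1*4)*B = (2 + (3 - 1*4))*6152 = (2 + (3 - 4))*6152 = (2 - 1)*6152 = 1*6152 = 6152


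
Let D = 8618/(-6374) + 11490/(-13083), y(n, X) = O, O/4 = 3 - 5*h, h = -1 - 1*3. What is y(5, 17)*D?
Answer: -2851793828/13898507 ≈ -205.19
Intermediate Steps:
h = -4 (h = -1 - 3 = -4)
O = 92 (O = 4*(3 - 5*(-4)) = 4*(3 + 20) = 4*23 = 92)
y(n, X) = 92
D = -30997759/13898507 (D = 8618*(-1/6374) + 11490*(-1/13083) = -4309/3187 - 3830/4361 = -30997759/13898507 ≈ -2.2303)
y(5, 17)*D = 92*(-30997759/13898507) = -2851793828/13898507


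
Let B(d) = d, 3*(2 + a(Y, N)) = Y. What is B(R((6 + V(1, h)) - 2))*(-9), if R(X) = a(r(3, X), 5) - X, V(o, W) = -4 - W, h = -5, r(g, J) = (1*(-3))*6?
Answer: 117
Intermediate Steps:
r(g, J) = -18 (r(g, J) = -3*6 = -18)
a(Y, N) = -2 + Y/3
R(X) = -8 - X (R(X) = (-2 + (1/3)*(-18)) - X = (-2 - 6) - X = -8 - X)
B(R((6 + V(1, h)) - 2))*(-9) = (-8 - ((6 + (-4 - 1*(-5))) - 2))*(-9) = (-8 - ((6 + (-4 + 5)) - 2))*(-9) = (-8 - ((6 + 1) - 2))*(-9) = (-8 - (7 - 2))*(-9) = (-8 - 1*5)*(-9) = (-8 - 5)*(-9) = -13*(-9) = 117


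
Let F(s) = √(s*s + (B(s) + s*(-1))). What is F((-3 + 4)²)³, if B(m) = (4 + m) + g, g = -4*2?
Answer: -3*I*√3 ≈ -5.1962*I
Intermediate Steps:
g = -8
B(m) = -4 + m (B(m) = (4 + m) - 8 = -4 + m)
F(s) = √(-4 + s²) (F(s) = √(s*s + ((-4 + s) + s*(-1))) = √(s² + ((-4 + s) - s)) = √(s² - 4) = √(-4 + s²))
F((-3 + 4)²)³ = (√(-4 + ((-3 + 4)²)²))³ = (√(-4 + (1²)²))³ = (√(-4 + 1²))³ = (√(-4 + 1))³ = (√(-3))³ = (I*√3)³ = -3*I*√3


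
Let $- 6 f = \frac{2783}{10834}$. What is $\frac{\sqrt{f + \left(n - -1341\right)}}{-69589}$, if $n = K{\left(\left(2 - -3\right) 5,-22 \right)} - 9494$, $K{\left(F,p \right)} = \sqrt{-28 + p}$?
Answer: $- \frac{\sqrt{-8612711399145 + 5281900020 i \sqrt{2}}}{2261781678} \approx -5.6267 \cdot 10^{-7} - 0.0012975 i$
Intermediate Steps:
$n = -9494 + 5 i \sqrt{2}$ ($n = \sqrt{-28 - 22} - 9494 = \sqrt{-50} - 9494 = 5 i \sqrt{2} - 9494 = -9494 + 5 i \sqrt{2} \approx -9494.0 + 7.0711 i$)
$f = - \frac{2783}{65004}$ ($f = - \frac{2783 \cdot \frac{1}{10834}}{6} = \left(- \frac{1}{6}\right) \frac{2783}{10834} = - \frac{2783}{65004} \approx -0.042813$)
$\frac{\sqrt{f + \left(n - -1341\right)}}{-69589} = \frac{\sqrt{- \frac{2783}{65004} - \left(8153 - 5 i \sqrt{2}\right)}}{-69589} = \sqrt{- \frac{2783}{65004} - \left(8153 - 5 i \sqrt{2}\right)} \left(- \frac{1}{69589}\right) = \sqrt{- \frac{529980395}{65004} + 5 i \sqrt{2}} \left(- \frac{1}{69589}\right) = - \frac{\sqrt{- \frac{529980395}{65004} + 5 i \sqrt{2}}}{69589}$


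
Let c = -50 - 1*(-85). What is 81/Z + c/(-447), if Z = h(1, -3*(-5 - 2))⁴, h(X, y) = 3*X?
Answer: 412/447 ≈ 0.92170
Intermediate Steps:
c = 35 (c = -50 + 85 = 35)
Z = 81 (Z = (3*1)⁴ = 3⁴ = 81)
81/Z + c/(-447) = 81/81 + 35/(-447) = 81*(1/81) + 35*(-1/447) = 1 - 35/447 = 412/447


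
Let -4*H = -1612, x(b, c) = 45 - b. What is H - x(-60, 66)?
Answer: 298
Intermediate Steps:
H = 403 (H = -1/4*(-1612) = 403)
H - x(-60, 66) = 403 - (45 - 1*(-60)) = 403 - (45 + 60) = 403 - 1*105 = 403 - 105 = 298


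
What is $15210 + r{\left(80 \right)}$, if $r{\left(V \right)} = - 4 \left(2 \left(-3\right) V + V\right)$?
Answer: $16810$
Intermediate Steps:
$r{\left(V \right)} = 20 V$ ($r{\left(V \right)} = - 4 \left(- 6 V + V\right) = - 4 \left(- 5 V\right) = 20 V$)
$15210 + r{\left(80 \right)} = 15210 + 20 \cdot 80 = 15210 + 1600 = 16810$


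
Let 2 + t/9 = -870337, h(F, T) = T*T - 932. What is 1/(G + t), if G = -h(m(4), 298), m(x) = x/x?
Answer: -1/7920923 ≈ -1.2625e-7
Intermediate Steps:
m(x) = 1
h(F, T) = -932 + T² (h(F, T) = T² - 932 = -932 + T²)
t = -7833051 (t = -18 + 9*(-870337) = -18 - 7833033 = -7833051)
G = -87872 (G = -(-932 + 298²) = -(-932 + 88804) = -1*87872 = -87872)
1/(G + t) = 1/(-87872 - 7833051) = 1/(-7920923) = -1/7920923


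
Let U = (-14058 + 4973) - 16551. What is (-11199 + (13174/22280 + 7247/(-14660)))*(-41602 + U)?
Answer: 1537161313231936/2041405 ≈ 7.5299e+8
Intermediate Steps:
U = -25636 (U = -9085 - 16551 = -25636)
(-11199 + (13174/22280 + 7247/(-14660)))*(-41602 + U) = (-11199 + (13174/22280 + 7247/(-14660)))*(-41602 - 25636) = (-11199 + (13174*(1/22280) + 7247*(-1/14660)))*(-67238) = (-11199 + (6587/11140 - 7247/14660))*(-67238) = (-11199 + 197923/2041405)*(-67238) = -22861496672/2041405*(-67238) = 1537161313231936/2041405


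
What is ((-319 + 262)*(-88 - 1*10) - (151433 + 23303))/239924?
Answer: -84575/119962 ≈ -0.70502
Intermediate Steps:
((-319 + 262)*(-88 - 1*10) - (151433 + 23303))/239924 = (-57*(-88 - 10) - 1*174736)*(1/239924) = (-57*(-98) - 174736)*(1/239924) = (5586 - 174736)*(1/239924) = -169150*1/239924 = -84575/119962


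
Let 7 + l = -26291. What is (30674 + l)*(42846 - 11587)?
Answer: 136789384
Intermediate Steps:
l = -26298 (l = -7 - 26291 = -26298)
(30674 + l)*(42846 - 11587) = (30674 - 26298)*(42846 - 11587) = 4376*31259 = 136789384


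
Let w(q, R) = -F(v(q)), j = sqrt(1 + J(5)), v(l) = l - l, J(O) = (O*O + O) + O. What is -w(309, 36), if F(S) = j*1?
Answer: 6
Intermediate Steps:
J(O) = O**2 + 2*O (J(O) = (O**2 + O) + O = (O + O**2) + O = O**2 + 2*O)
v(l) = 0
j = 6 (j = sqrt(1 + 5*(2 + 5)) = sqrt(1 + 5*7) = sqrt(1 + 35) = sqrt(36) = 6)
F(S) = 6 (F(S) = 6*1 = 6)
w(q, R) = -6 (w(q, R) = -1*6 = -6)
-w(309, 36) = -1*(-6) = 6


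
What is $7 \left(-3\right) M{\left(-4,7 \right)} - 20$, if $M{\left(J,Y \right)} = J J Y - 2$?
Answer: $-2330$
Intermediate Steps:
$M{\left(J,Y \right)} = -2 + Y J^{2}$ ($M{\left(J,Y \right)} = J^{2} Y - 2 = Y J^{2} - 2 = -2 + Y J^{2}$)
$7 \left(-3\right) M{\left(-4,7 \right)} - 20 = 7 \left(-3\right) \left(-2 + 7 \left(-4\right)^{2}\right) - 20 = - 21 \left(-2 + 7 \cdot 16\right) - 20 = - 21 \left(-2 + 112\right) - 20 = \left(-21\right) 110 - 20 = -2310 - 20 = -2330$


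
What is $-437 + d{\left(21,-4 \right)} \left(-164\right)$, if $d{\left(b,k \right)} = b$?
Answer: $-3881$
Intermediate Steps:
$-437 + d{\left(21,-4 \right)} \left(-164\right) = -437 + 21 \left(-164\right) = -437 - 3444 = -3881$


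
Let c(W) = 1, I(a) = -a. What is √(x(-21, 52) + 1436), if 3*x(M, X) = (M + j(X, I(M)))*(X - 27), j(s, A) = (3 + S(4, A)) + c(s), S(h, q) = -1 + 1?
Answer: √11649/3 ≈ 35.977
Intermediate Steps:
S(h, q) = 0
j(s, A) = 4 (j(s, A) = (3 + 0) + 1 = 3 + 1 = 4)
x(M, X) = (-27 + X)*(4 + M)/3 (x(M, X) = ((M + 4)*(X - 27))/3 = ((4 + M)*(-27 + X))/3 = ((-27 + X)*(4 + M))/3 = (-27 + X)*(4 + M)/3)
√(x(-21, 52) + 1436) = √((-36 - 9*(-21) + (4/3)*52 + (⅓)*(-21)*52) + 1436) = √((-36 + 189 + 208/3 - 364) + 1436) = √(-425/3 + 1436) = √(3883/3) = √11649/3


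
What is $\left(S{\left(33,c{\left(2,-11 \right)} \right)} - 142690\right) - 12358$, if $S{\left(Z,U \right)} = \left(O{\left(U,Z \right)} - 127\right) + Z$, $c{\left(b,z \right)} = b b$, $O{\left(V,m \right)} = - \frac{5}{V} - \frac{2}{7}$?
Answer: $- \frac{4344019}{28} \approx -1.5514 \cdot 10^{5}$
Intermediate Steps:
$O{\left(V,m \right)} = - \frac{2}{7} - \frac{5}{V}$ ($O{\left(V,m \right)} = - \frac{5}{V} - \frac{2}{7} = - \frac{2}{7} - \frac{5}{V}$)
$c{\left(b,z \right)} = b^{2}$
$S{\left(Z,U \right)} = - \frac{891}{7} + Z - \frac{5}{U}$ ($S{\left(Z,U \right)} = \left(\left(- \frac{2}{7} - \frac{5}{U}\right) - 127\right) + Z = \left(- \frac{891}{7} - \frac{5}{U}\right) + Z = - \frac{891}{7} + Z - \frac{5}{U}$)
$\left(S{\left(33,c{\left(2,-11 \right)} \right)} - 142690\right) - 12358 = \left(\left(- \frac{891}{7} + 33 - \frac{5}{2^{2}}\right) - 142690\right) - 12358 = \left(\left(- \frac{891}{7} + 33 - \frac{5}{4}\right) - 142690\right) - 12358 = \left(- \frac{2675}{28} - 142690\right) - 12358 = - \frac{3997995}{28} - 12358 = - \frac{4344019}{28}$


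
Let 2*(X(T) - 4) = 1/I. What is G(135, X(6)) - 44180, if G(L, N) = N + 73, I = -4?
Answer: -352825/8 ≈ -44103.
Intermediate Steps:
X(T) = 31/8 (X(T) = 4 + (½)/(-4) = 4 + (½)*(-¼) = 4 - ⅛ = 31/8)
G(L, N) = 73 + N
G(135, X(6)) - 44180 = (73 + 31/8) - 44180 = 615/8 - 44180 = -352825/8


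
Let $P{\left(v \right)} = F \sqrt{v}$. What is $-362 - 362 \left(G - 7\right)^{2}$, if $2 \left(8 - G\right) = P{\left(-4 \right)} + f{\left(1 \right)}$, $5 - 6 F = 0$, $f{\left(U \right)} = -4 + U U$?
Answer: $- \frac{21358}{9} + \frac{4525 i}{3} \approx -2373.1 + 1508.3 i$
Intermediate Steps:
$f{\left(U \right)} = -4 + U^{2}$
$F = \frac{5}{6}$ ($F = \frac{5}{6} - 0 = \frac{5}{6} + 0 = \frac{5}{6} \approx 0.83333$)
$P{\left(v \right)} = \frac{5 \sqrt{v}}{6}$
$G = \frac{19}{2} - \frac{5 i}{6}$ ($G = 8 - \frac{\frac{5 \sqrt{-4}}{6} - \left(4 - 1^{2}\right)}{2} = 8 - \frac{\frac{5 \cdot 2 i}{6} + \left(-4 + 1\right)}{2} = 8 - \frac{\frac{5 i}{3} - 3}{2} = 8 - \frac{-3 + \frac{5 i}{3}}{2} = 8 + \left(\frac{3}{2} - \frac{5 i}{6}\right) = \frac{19}{2} - \frac{5 i}{6} \approx 9.5 - 0.83333 i$)
$-362 - 362 \left(G - 7\right)^{2} = -362 - 362 \left(\left(\frac{19}{2} - \frac{5 i}{6}\right) - 7\right)^{2} = -362 - 362 \left(\frac{5}{2} - \frac{5 i}{6}\right)^{2}$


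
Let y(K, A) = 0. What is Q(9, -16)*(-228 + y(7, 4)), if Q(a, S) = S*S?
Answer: -58368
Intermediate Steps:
Q(a, S) = S²
Q(9, -16)*(-228 + y(7, 4)) = (-16)²*(-228 + 0) = 256*(-228) = -58368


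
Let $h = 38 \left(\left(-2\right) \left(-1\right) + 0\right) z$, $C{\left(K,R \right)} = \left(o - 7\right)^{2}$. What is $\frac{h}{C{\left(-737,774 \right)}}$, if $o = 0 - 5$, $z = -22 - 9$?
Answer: $- \frac{589}{36} \approx -16.361$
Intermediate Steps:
$z = -31$ ($z = -22 - 9 = -31$)
$o = -5$
$C{\left(K,R \right)} = 144$ ($C{\left(K,R \right)} = \left(-5 - 7\right)^{2} = \left(-12\right)^{2} = 144$)
$h = -2356$ ($h = 38 \left(\left(-2\right) \left(-1\right) + 0\right) \left(-31\right) = 38 \left(2 + 0\right) \left(-31\right) = 38 \cdot 2 \left(-31\right) = 76 \left(-31\right) = -2356$)
$\frac{h}{C{\left(-737,774 \right)}} = - \frac{2356}{144} = \left(-2356\right) \frac{1}{144} = - \frac{589}{36}$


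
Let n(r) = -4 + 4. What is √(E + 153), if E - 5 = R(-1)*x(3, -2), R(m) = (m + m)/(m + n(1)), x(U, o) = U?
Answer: 2*√41 ≈ 12.806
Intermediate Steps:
n(r) = 0
R(m) = 2 (R(m) = (m + m)/(m + 0) = (2*m)/m = 2)
E = 11 (E = 5 + 2*3 = 5 + 6 = 11)
√(E + 153) = √(11 + 153) = √164 = 2*√41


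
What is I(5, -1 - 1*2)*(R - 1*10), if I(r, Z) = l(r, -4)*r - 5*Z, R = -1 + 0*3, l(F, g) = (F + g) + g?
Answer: 0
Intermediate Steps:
l(F, g) = F + 2*g
R = -1 (R = -1 + 0 = -1)
I(r, Z) = -5*Z + r*(-8 + r) (I(r, Z) = (r + 2*(-4))*r - 5*Z = (r - 8)*r - 5*Z = (-8 + r)*r - 5*Z = r*(-8 + r) - 5*Z = -5*Z + r*(-8 + r))
I(5, -1 - 1*2)*(R - 1*10) = (-5*(-1 - 1*2) + 5*(-8 + 5))*(-1 - 1*10) = (-5*(-1 - 2) + 5*(-3))*(-1 - 10) = (-5*(-3) - 15)*(-11) = (15 - 15)*(-11) = 0*(-11) = 0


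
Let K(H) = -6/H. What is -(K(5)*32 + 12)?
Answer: 132/5 ≈ 26.400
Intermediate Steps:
-(K(5)*32 + 12) = -(-6/5*32 + 12) = -(-192/5 + 12) = -1*(-132/5) = 132/5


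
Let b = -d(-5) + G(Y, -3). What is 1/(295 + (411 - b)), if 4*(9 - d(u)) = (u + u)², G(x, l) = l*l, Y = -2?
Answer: 1/681 ≈ 0.0014684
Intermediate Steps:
G(x, l) = l²
d(u) = 9 - u² (d(u) = 9 - (u + u)²/4 = 9 - 4*u²/4 = 9 - u²)
b = 25 (b = -(9 - 1*(-5)²) + (-3)² = -(9 - 1*25) + 9 = -(9 - 25) + 9 = -1*(-16) + 9 = 16 + 9 = 25)
1/(295 + (411 - b)) = 1/(295 + (411 - 1*25)) = 1/(295 + (411 - 25)) = 1/(295 + 386) = 1/681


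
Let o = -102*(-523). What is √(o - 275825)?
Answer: I*√222479 ≈ 471.68*I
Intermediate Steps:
o = 53346
√(o - 275825) = √(53346 - 275825) = √(-222479) = I*√222479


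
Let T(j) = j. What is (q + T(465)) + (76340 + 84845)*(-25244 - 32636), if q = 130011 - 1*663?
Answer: -9329257987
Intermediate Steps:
q = 129348 (q = 130011 - 663 = 129348)
(q + T(465)) + (76340 + 84845)*(-25244 - 32636) = (129348 + 465) + (76340 + 84845)*(-25244 - 32636) = 129813 + 161185*(-57880) = 129813 - 9329387800 = -9329257987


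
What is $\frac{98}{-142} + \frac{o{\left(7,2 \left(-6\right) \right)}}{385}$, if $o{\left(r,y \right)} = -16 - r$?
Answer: $- \frac{20498}{27335} \approx -0.74988$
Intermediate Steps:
$\frac{98}{-142} + \frac{o{\left(7,2 \left(-6\right) \right)}}{385} = \frac{98}{-142} + \frac{-16 - 7}{385} = 98 \left(- \frac{1}{142}\right) + \left(-16 - 7\right) \frac{1}{385} = - \frac{49}{71} - \frac{23}{385} = - \frac{20498}{27335}$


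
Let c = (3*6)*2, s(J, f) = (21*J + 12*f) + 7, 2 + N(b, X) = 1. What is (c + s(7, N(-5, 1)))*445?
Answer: 79210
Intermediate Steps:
N(b, X) = -1 (N(b, X) = -2 + 1 = -1)
s(J, f) = 7 + 12*f + 21*J (s(J, f) = (12*f + 21*J) + 7 = 7 + 12*f + 21*J)
c = 36 (c = 18*2 = 36)
(c + s(7, N(-5, 1)))*445 = (36 + (7 + 12*(-1) + 21*7))*445 = (36 + (7 - 12 + 147))*445 = (36 + 142)*445 = 178*445 = 79210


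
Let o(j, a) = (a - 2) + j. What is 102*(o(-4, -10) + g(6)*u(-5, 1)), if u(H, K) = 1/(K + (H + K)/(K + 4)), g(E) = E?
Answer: 1428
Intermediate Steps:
u(H, K) = 1/(K + (H + K)/(4 + K))
o(j, a) = -2 + a + j (o(j, a) = (-2 + a) + j = -2 + a + j)
102*(o(-4, -10) + g(6)*u(-5, 1)) = 102*((-2 - 10 - 4) + 6*((4 + 1)/(-5 + 1**2 + 5*1))) = 102*(-16 + 6*(5/(-5 + 1 + 5))) = 102*(-16 + 6*(5/1)) = 102*(-16 + 6*(1*5)) = 102*(-16 + 6*5) = 102*(-16 + 30) = 102*14 = 1428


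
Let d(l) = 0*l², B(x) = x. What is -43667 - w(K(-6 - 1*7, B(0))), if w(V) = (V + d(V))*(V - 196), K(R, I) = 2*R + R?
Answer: -52832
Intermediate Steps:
K(R, I) = 3*R
d(l) = 0
w(V) = V*(-196 + V) (w(V) = (V + 0)*(V - 196) = V*(-196 + V))
-43667 - w(K(-6 - 1*7, B(0))) = -43667 - 3*(-6 - 1*7)*(-196 + 3*(-6 - 1*7)) = -43667 - 3*(-6 - 7)*(-196 + 3*(-6 - 7)) = -43667 - 3*(-13)*(-196 + 3*(-13)) = -43667 - (-39)*(-196 - 39) = -43667 - (-39)*(-235) = -43667 - 1*9165 = -43667 - 9165 = -52832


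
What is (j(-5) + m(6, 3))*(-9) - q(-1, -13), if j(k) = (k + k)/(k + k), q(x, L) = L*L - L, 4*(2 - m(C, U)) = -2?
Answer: -427/2 ≈ -213.50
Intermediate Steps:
m(C, U) = 5/2 (m(C, U) = 2 - 1/4*(-2) = 2 + 1/2 = 5/2)
q(x, L) = L**2 - L
j(k) = 1 (j(k) = (2*k)/((2*k)) = (2*k)*(1/(2*k)) = 1)
(j(-5) + m(6, 3))*(-9) - q(-1, -13) = (1 + 5/2)*(-9) - (-13)*(-1 - 13) = (7/2)*(-9) - (-13)*(-14) = -63/2 - 1*182 = -63/2 - 182 = -427/2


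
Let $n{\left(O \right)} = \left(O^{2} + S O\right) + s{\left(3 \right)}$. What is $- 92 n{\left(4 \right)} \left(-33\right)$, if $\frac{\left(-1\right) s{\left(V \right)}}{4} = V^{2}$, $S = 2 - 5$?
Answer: $-97152$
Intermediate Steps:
$S = -3$
$s{\left(V \right)} = - 4 V^{2}$
$n{\left(O \right)} = -36 + O^{2} - 3 O$ ($n{\left(O \right)} = \left(O^{2} - 3 O\right) - 4 \cdot 3^{2} = \left(O^{2} - 3 O\right) - 36 = -36 + O^{2} - 3 O$)
$- 92 n{\left(4 \right)} \left(-33\right) = - 92 \left(-36 + 4^{2} - 12\right) \left(-33\right) = - 92 \left(-36 + 16 - 12\right) \left(-33\right) = \left(-92\right) \left(-32\right) \left(-33\right) = 2944 \left(-33\right) = -97152$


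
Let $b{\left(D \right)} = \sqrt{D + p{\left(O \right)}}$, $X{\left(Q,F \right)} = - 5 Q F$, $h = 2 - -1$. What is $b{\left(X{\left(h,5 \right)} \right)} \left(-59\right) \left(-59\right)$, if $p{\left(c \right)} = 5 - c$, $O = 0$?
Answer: $3481 i \sqrt{70} \approx 29124.0 i$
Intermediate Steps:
$h = 3$ ($h = 2 + 1 = 3$)
$X{\left(Q,F \right)} = - 5 F Q$
$b{\left(D \right)} = \sqrt{5 + D}$ ($b{\left(D \right)} = \sqrt{D + \left(5 - 0\right)} = \sqrt{D + \left(5 + 0\right)} = \sqrt{D + 5} = \sqrt{5 + D}$)
$b{\left(X{\left(h,5 \right)} \right)} \left(-59\right) \left(-59\right) = \sqrt{5 - 25 \cdot 3} \left(-59\right) \left(-59\right) = \sqrt{5 - 75} \left(-59\right) \left(-59\right) = \sqrt{-70} \left(-59\right) \left(-59\right) = i \sqrt{70} \left(-59\right) \left(-59\right) = - 59 i \sqrt{70} \left(-59\right) = 3481 i \sqrt{70}$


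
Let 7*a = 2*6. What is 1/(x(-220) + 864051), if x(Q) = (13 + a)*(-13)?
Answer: 7/6047018 ≈ 1.1576e-6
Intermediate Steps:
a = 12/7 (a = (2*6)/7 = (⅐)*12 = 12/7 ≈ 1.7143)
x(Q) = -1339/7 (x(Q) = (13 + 12/7)*(-13) = (103/7)*(-13) = -1339/7)
1/(x(-220) + 864051) = 1/(-1339/7 + 864051) = 1/(6047018/7) = 7/6047018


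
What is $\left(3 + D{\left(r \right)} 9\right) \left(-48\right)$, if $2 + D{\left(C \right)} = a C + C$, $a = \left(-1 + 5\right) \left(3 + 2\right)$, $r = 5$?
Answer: $-44640$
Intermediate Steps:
$a = 20$ ($a = 4 \cdot 5 = 20$)
$D{\left(C \right)} = -2 + 21 C$ ($D{\left(C \right)} = -2 + \left(20 C + C\right) = -2 + 21 C$)
$\left(3 + D{\left(r \right)} 9\right) \left(-48\right) = \left(3 + \left(-2 + 21 \cdot 5\right) 9\right) \left(-48\right) = \left(3 + \left(-2 + 105\right) 9\right) \left(-48\right) = \left(3 + 103 \cdot 9\right) \left(-48\right) = \left(3 + 927\right) \left(-48\right) = 930 \left(-48\right) = -44640$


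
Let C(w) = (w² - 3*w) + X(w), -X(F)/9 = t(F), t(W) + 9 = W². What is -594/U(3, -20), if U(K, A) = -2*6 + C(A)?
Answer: 594/3071 ≈ 0.19342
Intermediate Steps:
t(W) = -9 + W²
X(F) = 81 - 9*F² (X(F) = -9*(-9 + F²) = 81 - 9*F²)
C(w) = 81 - 8*w² - 3*w (C(w) = (w² - 3*w) + (81 - 9*w²) = 81 - 8*w² - 3*w)
U(K, A) = 69 - 8*A² - 3*A (U(K, A) = -2*6 + (81 - 8*A² - 3*A) = -12 + (81 - 8*A² - 3*A) = 69 - 8*A² - 3*A)
-594/U(3, -20) = -594/(69 - 8*(-20)² - 3*(-20)) = -594/(69 - 8*400 + 60) = -594/(69 - 3200 + 60) = -594/(-3071) = -594*(-1/3071) = 594/3071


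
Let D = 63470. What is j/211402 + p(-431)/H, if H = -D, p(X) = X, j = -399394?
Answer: -12629211459/6708842470 ≈ -1.8825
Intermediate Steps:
H = -63470 (H = -1*63470 = -63470)
j/211402 + p(-431)/H = -399394/211402 - 431/(-63470) = -399394*1/211402 - 431*(-1/63470) = -199697/105701 + 431/63470 = -12629211459/6708842470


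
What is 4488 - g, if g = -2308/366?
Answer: 822458/183 ≈ 4494.3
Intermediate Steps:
g = -1154/183 (g = -2308*1/366 = -1154/183 ≈ -6.3060)
4488 - g = 4488 - 1*(-1154/183) = 4488 + 1154/183 = 822458/183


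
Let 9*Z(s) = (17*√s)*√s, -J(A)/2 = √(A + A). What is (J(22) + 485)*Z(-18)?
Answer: -16490 + 136*√11 ≈ -16039.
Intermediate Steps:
J(A) = -2*√2*√A (J(A) = -2*√(A + A) = -2*√2*√A)
Z(s) = 17*s/9 (Z(s) = ((17*√s)*√s)/9 = (17*s)/9 = 17*s/9)
(J(22) + 485)*Z(-18) = (-2*√2*√22 + 485)*((17/9)*(-18)) = (-4*√11 + 485)*(-34) = (485 - 4*√11)*(-34) = -16490 + 136*√11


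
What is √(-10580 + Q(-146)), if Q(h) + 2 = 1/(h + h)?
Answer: I*√225565985/146 ≈ 102.87*I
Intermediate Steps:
Q(h) = -2 + 1/(2*h) (Q(h) = -2 + 1/(h + h) = -2 + 1/(2*h))
√(-10580 + Q(-146)) = √(-10580 + (-2 + (½)/(-146))) = √(-10580 + (-2 + (½)*(-1/146))) = √(-10580 + (-2 - 1/292)) = √(-10580 - 585/292) = √(-3089945/292) = I*√225565985/146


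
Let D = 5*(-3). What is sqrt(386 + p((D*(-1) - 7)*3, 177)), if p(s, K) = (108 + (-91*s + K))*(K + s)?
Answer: I*sqrt(381313) ≈ 617.51*I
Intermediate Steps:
D = -15
p(s, K) = (K + s)*(108 + K - 91*s) (p(s, K) = (108 + (K - 91*s))*(K + s) = (108 + K - 91*s)*(K + s) = (K + s)*(108 + K - 91*s))
sqrt(386 + p((D*(-1) - 7)*3, 177)) = sqrt(386 + (177**2 - 91*9*(-15*(-1) - 7)**2 + 108*177 + 108*((-15*(-1) - 7)*3) - 90*177*(-15*(-1) - 7)*3)) = sqrt(386 + (31329 - 91*9*(15 - 7)**2 + 19116 + 108*((15 - 7)*3) - 90*177*(15 - 7)*3)) = sqrt(386 + (31329 - 91*(8*3)**2 + 19116 + 108*(8*3) - 90*177*8*3)) = sqrt(386 + (31329 - 91*24**2 + 19116 + 108*24 - 90*177*24)) = sqrt(386 + (31329 - 91*576 + 19116 + 2592 - 382320)) = sqrt(386 + (31329 - 52416 + 19116 + 2592 - 382320)) = sqrt(386 - 381699) = sqrt(-381313) = I*sqrt(381313)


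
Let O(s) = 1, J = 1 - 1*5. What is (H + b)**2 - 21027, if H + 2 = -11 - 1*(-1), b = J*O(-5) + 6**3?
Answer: 18973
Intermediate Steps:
J = -4 (J = 1 - 5 = -4)
b = 212 (b = -4*1 + 6**3 = -4 + 216 = 212)
H = -12 (H = -2 + (-11 - 1*(-1)) = -2 + (-11 + 1) = -2 - 10 = -12)
(H + b)**2 - 21027 = (-12 + 212)**2 - 21027 = 200**2 - 21027 = 40000 - 21027 = 18973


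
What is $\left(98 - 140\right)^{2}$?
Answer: $1764$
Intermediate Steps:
$\left(98 - 140\right)^{2} = \left(-42\right)^{2} = 1764$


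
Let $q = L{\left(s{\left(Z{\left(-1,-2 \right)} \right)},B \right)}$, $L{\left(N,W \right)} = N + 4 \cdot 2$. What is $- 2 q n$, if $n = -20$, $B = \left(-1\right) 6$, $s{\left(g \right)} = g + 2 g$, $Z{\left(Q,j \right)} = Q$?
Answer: $200$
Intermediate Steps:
$s{\left(g \right)} = 3 g$
$B = -6$
$L{\left(N,W \right)} = 8 + N$ ($L{\left(N,W \right)} = N + 8 = 8 + N$)
$q = 5$ ($q = 8 + 3 \left(-1\right) = 8 - 3 = 5$)
$- 2 q n = \left(-2\right) 5 \left(-20\right) = \left(-10\right) \left(-20\right) = 200$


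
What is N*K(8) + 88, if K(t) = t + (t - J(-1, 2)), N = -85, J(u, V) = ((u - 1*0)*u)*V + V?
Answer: -932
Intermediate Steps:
J(u, V) = V + V*u² (J(u, V) = ((u + 0)*u)*V + V = (u*u)*V + V = u²*V + V = V*u² + V = V + V*u²)
K(t) = -4 + 2*t (K(t) = t + (t - 2*(1 + (-1)²)) = t + (t - 2*(1 + 1)) = t + (t - 2*2) = t + (t - 1*4) = t + (t - 4) = t + (-4 + t) = -4 + 2*t)
N*K(8) + 88 = -85*(-4 + 2*8) + 88 = -85*(-4 + 16) + 88 = -85*12 + 88 = -1020 + 88 = -932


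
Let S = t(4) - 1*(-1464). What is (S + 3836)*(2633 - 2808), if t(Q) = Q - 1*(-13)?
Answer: -930475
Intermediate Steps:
t(Q) = 13 + Q (t(Q) = Q + 13 = 13 + Q)
S = 1481 (S = (13 + 4) - 1*(-1464) = 17 + 1464 = 1481)
(S + 3836)*(2633 - 2808) = (1481 + 3836)*(2633 - 2808) = 5317*(-175) = -930475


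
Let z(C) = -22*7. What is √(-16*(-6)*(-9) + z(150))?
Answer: I*√1018 ≈ 31.906*I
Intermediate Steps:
z(C) = -154
√(-16*(-6)*(-9) + z(150)) = √(-16*(-6)*(-9) - 154) = √(96*(-9) - 154) = √(-864 - 154) = √(-1018) = I*√1018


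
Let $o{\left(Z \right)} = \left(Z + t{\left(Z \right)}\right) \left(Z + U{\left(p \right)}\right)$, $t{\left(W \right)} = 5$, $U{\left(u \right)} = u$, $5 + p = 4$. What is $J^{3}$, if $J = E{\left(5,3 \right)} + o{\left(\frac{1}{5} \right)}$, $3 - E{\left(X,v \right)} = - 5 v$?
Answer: $\frac{41421736}{15625} \approx 2651.0$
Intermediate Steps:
$p = -1$ ($p = -5 + 4 = -1$)
$o{\left(Z \right)} = \left(-1 + Z\right) \left(5 + Z\right)$ ($o{\left(Z \right)} = \left(Z + 5\right) \left(Z - 1\right) = \left(5 + Z\right) \left(-1 + Z\right) = \left(-1 + Z\right) \left(5 + Z\right)$)
$E{\left(X,v \right)} = 3 + 5 v$ ($E{\left(X,v \right)} = 3 - - 5 v = 3 + 5 v$)
$J = \frac{346}{25}$ ($J = \left(3 + 5 \cdot 3\right) + \left(-5 + \left(\frac{1}{5}\right)^{2} + \frac{4}{5}\right) = \left(3 + 15\right) + \left(-5 + \left(\frac{1}{5}\right)^{2} + 4 \cdot \frac{1}{5}\right) = 18 + \left(-5 + \frac{1}{25} + \frac{4}{5}\right) = 18 - \frac{104}{25} = \frac{346}{25} \approx 13.84$)
$J^{3} = \left(\frac{346}{25}\right)^{3} = \frac{41421736}{15625}$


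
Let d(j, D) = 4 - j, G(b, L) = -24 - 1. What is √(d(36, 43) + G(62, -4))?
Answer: I*√57 ≈ 7.5498*I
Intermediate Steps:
G(b, L) = -25
√(d(36, 43) + G(62, -4)) = √((4 - 1*36) - 25) = √((4 - 36) - 25) = √(-32 - 25) = √(-57) = I*√57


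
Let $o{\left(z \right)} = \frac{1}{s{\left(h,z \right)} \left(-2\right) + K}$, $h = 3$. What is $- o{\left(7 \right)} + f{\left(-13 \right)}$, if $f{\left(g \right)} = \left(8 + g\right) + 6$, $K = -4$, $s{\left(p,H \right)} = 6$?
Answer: $\frac{17}{16} \approx 1.0625$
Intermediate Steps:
$f{\left(g \right)} = 14 + g$
$o{\left(z \right)} = - \frac{1}{16}$ ($o{\left(z \right)} = \frac{1}{6 \left(-2\right) - 4} = \frac{1}{-12 - 4} = \frac{1}{-16} = - \frac{1}{16}$)
$- o{\left(7 \right)} + f{\left(-13 \right)} = \left(-1\right) \left(- \frac{1}{16}\right) + \left(14 - 13\right) = \frac{1}{16} + 1 = \frac{17}{16}$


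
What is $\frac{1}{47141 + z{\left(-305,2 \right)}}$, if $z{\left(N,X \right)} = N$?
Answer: $\frac{1}{46836} \approx 2.1351 \cdot 10^{-5}$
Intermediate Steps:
$\frac{1}{47141 + z{\left(-305,2 \right)}} = \frac{1}{47141 - 305} = \frac{1}{46836}$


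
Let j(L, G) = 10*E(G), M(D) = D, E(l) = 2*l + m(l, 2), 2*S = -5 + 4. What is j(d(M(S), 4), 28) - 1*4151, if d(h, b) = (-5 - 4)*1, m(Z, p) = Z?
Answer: -3311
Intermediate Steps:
S = -½ (S = (-5 + 4)/2 = (½)*(-1) = -½ ≈ -0.50000)
E(l) = 3*l (E(l) = 2*l + l = 3*l)
d(h, b) = -9 (d(h, b) = -9*1 = -9)
j(L, G) = 30*G (j(L, G) = 10*(3*G) = 30*G)
j(d(M(S), 4), 28) - 1*4151 = 30*28 - 1*4151 = 840 - 4151 = -3311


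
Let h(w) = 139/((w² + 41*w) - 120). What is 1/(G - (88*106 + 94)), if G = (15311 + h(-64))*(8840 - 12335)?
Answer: -1352/72361373989 ≈ -1.8684e-8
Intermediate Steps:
h(w) = 139/(-120 + w² + 41*w)
G = -72348635445/1352 (G = (15311 + 139/(-120 + (-64)² + 41*(-64)))*(8840 - 12335) = (15311 + 139/(-120 + 4096 - 2624))*(-3495) = (15311 + 139/1352)*(-3495) = (20700611/1352)*(-3495) = -72348635445/1352 ≈ -5.3512e+7)
1/(G - (88*106 + 94)) = 1/(-72348635445/1352 - (88*106 + 94)) = 1/(-72348635445/1352 - (9328 + 94)) = 1/(-72348635445/1352 - 1*9422) = 1/(-72348635445/1352 - 9422) = 1/(-72361373989/1352) = -1352/72361373989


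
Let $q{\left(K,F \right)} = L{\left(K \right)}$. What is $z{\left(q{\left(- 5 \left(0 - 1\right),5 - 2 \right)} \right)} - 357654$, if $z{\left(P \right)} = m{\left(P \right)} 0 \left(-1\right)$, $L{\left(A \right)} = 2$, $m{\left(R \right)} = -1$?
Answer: $-357654$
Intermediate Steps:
$q{\left(K,F \right)} = 2$
$z{\left(P \right)} = 0$ ($z{\left(P \right)} = \left(-1\right) 0 \left(-1\right) = 0 \left(-1\right) = 0$)
$z{\left(q{\left(- 5 \left(0 - 1\right),5 - 2 \right)} \right)} - 357654 = 0 - 357654 = -357654$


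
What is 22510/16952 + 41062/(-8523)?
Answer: -252115147/72240948 ≈ -3.4899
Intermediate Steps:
22510/16952 + 41062/(-8523) = 22510*(1/16952) + 41062*(-1/8523) = 11255/8476 - 41062/8523 = -252115147/72240948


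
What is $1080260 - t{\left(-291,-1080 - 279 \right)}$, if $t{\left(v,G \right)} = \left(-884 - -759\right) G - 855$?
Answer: $911240$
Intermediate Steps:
$t{\left(v,G \right)} = -855 - 125 G$ ($t{\left(v,G \right)} = \left(-884 + 759\right) G - 855 = - 125 G - 855 = -855 - 125 G$)
$1080260 - t{\left(-291,-1080 - 279 \right)} = 1080260 - \left(-855 - 125 \left(-1080 - 279\right)\right) = 1080260 - \left(-855 - -169875\right) = 1080260 - \left(-855 + 169875\right) = 1080260 - 169020 = 911240$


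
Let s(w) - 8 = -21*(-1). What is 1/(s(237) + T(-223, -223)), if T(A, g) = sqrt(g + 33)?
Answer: 29/1031 - I*sqrt(190)/1031 ≈ 0.028128 - 0.01337*I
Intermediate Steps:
T(A, g) = sqrt(33 + g)
s(w) = 29 (s(w) = 8 - 21*(-1) = 8 + 21 = 29)
1/(s(237) + T(-223, -223)) = 1/(29 + sqrt(33 - 223)) = 1/(29 + sqrt(-190)) = 1/(29 + I*sqrt(190))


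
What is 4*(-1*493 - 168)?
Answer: -2644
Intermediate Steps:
4*(-1*493 - 168) = 4*(-493 - 168) = 4*(-661) = -2644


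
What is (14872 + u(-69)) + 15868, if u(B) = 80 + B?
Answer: 30751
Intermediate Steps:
(14872 + u(-69)) + 15868 = (14872 + (80 - 69)) + 15868 = (14872 + 11) + 15868 = 14883 + 15868 = 30751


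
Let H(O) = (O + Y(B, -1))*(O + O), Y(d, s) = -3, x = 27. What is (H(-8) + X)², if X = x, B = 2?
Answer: 41209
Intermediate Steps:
X = 27
H(O) = 2*O*(-3 + O) (H(O) = (O - 3)*(O + O) = (-3 + O)*(2*O) = 2*O*(-3 + O))
(H(-8) + X)² = (2*(-8)*(-3 - 8) + 27)² = (2*(-8)*(-11) + 27)² = (176 + 27)² = 203² = 41209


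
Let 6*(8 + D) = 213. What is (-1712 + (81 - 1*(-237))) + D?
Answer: -2733/2 ≈ -1366.5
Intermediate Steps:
D = 55/2 (D = -8 + (1/6)*213 = -8 + 71/2 = 55/2 ≈ 27.500)
(-1712 + (81 - 1*(-237))) + D = (-1712 + (81 - 1*(-237))) + 55/2 = (-1712 + (81 + 237)) + 55/2 = (-1712 + 318) + 55/2 = -1394 + 55/2 = -2733/2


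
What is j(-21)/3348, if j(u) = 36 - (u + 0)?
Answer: 19/1116 ≈ 0.017025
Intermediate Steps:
j(u) = 36 - u
j(-21)/3348 = (36 - 1*(-21))/3348 = (36 + 21)*(1/3348) = 57*(1/3348) = 19/1116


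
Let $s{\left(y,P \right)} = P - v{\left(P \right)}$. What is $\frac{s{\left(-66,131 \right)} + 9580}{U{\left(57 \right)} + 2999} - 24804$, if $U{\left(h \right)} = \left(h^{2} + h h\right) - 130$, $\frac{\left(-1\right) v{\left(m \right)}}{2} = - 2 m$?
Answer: $- \frac{232329881}{9367} \approx -24803.0$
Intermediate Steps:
$v{\left(m \right)} = 4 m$ ($v{\left(m \right)} = - 2 \left(- 2 m\right) = 4 m$)
$s{\left(y,P \right)} = - 3 P$ ($s{\left(y,P \right)} = P - 4 P = - 3 P$)
$U{\left(h \right)} = -130 + 2 h^{2}$ ($U{\left(h \right)} = \left(h^{2} + h^{2}\right) - 130 = 2 h^{2} - 130 = -130 + 2 h^{2}$)
$\frac{s{\left(-66,131 \right)} + 9580}{U{\left(57 \right)} + 2999} - 24804 = \frac{\left(-3\right) 131 + 9580}{\left(-130 + 2 \cdot 57^{2}\right) + 2999} - 24804 = \frac{-393 + 9580}{\left(-130 + 2 \cdot 3249\right) + 2999} - 24804 = \frac{9187}{\left(-130 + 6498\right) + 2999} - 24804 = \frac{9187}{6368 + 2999} - 24804 = \frac{9187}{9367} - 24804 = - \frac{232329881}{9367}$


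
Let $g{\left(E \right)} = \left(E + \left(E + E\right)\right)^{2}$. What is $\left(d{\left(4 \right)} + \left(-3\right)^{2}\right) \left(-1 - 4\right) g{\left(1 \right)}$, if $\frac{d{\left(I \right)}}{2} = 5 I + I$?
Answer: $-2565$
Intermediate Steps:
$d{\left(I \right)} = 12 I$ ($d{\left(I \right)} = 2 \left(5 I + I\right) = 2 \cdot 6 I = 12 I$)
$g{\left(E \right)} = 9 E^{2}$ ($g{\left(E \right)} = \left(E + 2 E\right)^{2} = \left(3 E\right)^{2} = 9 E^{2}$)
$\left(d{\left(4 \right)} + \left(-3\right)^{2}\right) \left(-1 - 4\right) g{\left(1 \right)} = \left(12 \cdot 4 + \left(-3\right)^{2}\right) \left(-1 - 4\right) 9 \cdot 1^{2} = \left(48 + 9\right) \left(-1 - 4\right) 9 \cdot 1 = 57 \left(-5\right) 9 = \left(-285\right) 9 = -2565$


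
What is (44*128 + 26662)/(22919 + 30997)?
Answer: 16147/26958 ≈ 0.59897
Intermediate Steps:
(44*128 + 26662)/(22919 + 30997) = (5632 + 26662)/53916 = 32294*(1/53916) = 16147/26958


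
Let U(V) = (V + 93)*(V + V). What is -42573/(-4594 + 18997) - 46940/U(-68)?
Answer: 8855477/816170 ≈ 10.850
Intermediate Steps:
U(V) = 2*V*(93 + V) (U(V) = (93 + V)*(2*V) = 2*V*(93 + V))
-42573/(-4594 + 18997) - 46940/U(-68) = -42573/(-4594 + 18997) - 46940*(-1/(136*(93 - 68))) = -42573/14403 - 46940/(2*(-68)*25) = -42573*1/14403 - 46940/(-3400) = -14191/4801 - 46940*(-1/3400) = -14191/4801 + 2347/170 = 8855477/816170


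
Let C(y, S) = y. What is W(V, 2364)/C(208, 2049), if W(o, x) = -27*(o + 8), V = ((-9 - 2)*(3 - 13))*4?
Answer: -756/13 ≈ -58.154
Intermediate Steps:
V = 440 (V = -11*(-10)*4 = 110*4 = 440)
W(o, x) = -216 - 27*o (W(o, x) = -27*(8 + o) = -216 - 27*o)
W(V, 2364)/C(208, 2049) = (-216 - 27*440)/208 = (-216 - 11880)*(1/208) = -12096*1/208 = -756/13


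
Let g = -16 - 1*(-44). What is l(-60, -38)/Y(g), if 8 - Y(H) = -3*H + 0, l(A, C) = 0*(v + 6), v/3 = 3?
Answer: 0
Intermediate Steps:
v = 9 (v = 3*3 = 9)
g = 28 (g = -16 + 44 = 28)
l(A, C) = 0 (l(A, C) = 0*(9 + 6) = 0*15 = 0)
Y(H) = 8 + 3*H (Y(H) = 8 - (-3*H + 0) = 8 - (-3)*H = 8 + 3*H)
l(-60, -38)/Y(g) = 0/(8 + 3*28) = 0/(8 + 84) = 0/92 = 0*(1/92) = 0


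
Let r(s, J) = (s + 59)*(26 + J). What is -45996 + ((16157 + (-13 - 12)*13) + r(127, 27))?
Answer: -20306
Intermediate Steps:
r(s, J) = (26 + J)*(59 + s) (r(s, J) = (59 + s)*(26 + J) = (26 + J)*(59 + s))
-45996 + ((16157 + (-13 - 12)*13) + r(127, 27)) = -45996 + ((16157 + (-13 - 12)*13) + (1534 + 26*127 + 59*27 + 27*127)) = -45996 + ((16157 - 25*13) + (1534 + 3302 + 1593 + 3429)) = -45996 + ((16157 - 325) + 9858) = -45996 + (15832 + 9858) = -45996 + 25690 = -20306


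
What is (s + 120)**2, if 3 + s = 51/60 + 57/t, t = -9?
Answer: 44769481/3600 ≈ 12436.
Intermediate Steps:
s = -509/60 (s = -3 + (51/60 + 57/(-9)) = -3 + (51*(1/60) + 57*(-1/9)) = -3 + (17/20 - 19/3) = -3 - 329/60 = -509/60 ≈ -8.4833)
(s + 120)**2 = (-509/60 + 120)**2 = (6691/60)**2 = 44769481/3600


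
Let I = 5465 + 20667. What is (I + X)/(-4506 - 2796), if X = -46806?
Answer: 10337/3651 ≈ 2.8313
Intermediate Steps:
I = 26132
(I + X)/(-4506 - 2796) = (26132 - 46806)/(-4506 - 2796) = -20674/(-7302) = -20674*(-1/7302) = 10337/3651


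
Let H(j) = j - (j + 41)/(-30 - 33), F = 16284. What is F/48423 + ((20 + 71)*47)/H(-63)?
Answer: -332888111/4955287 ≈ -67.178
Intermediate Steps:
H(j) = 41/63 + 64*j/63 (H(j) = j - (41 + j)/(-63) = j - (41 + j)*(-1)/63 = j - (-41/63 - j/63) = j + (41/63 + j/63) = 41/63 + 64*j/63)
F/48423 + ((20 + 71)*47)/H(-63) = 16284/48423 + ((20 + 71)*47)/(41/63 + (64/63)*(-63)) = 16284*(1/48423) + (91*47)/(41/63 - 64) = 5428/16141 + 4277/(-3991/63) = 5428/16141 + 4277*(-63/3991) = 5428/16141 - 20727/307 = -332888111/4955287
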